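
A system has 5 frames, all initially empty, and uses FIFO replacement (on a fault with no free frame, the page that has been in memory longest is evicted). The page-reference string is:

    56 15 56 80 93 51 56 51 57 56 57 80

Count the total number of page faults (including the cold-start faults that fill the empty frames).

7

56 -> miss, frames (56)
15 -> miss, frames (56 15)
56 -> hit
80 -> miss, frames (56 15 80)
93 -> miss, frames (56 15 80 93)
51 -> miss, frames (56 15 80 93 51)
56 -> hit
51 -> hit
57 -> miss, evict 56, frames (15 80 93 51 57)
56 -> miss, evict 15, frames (80 93 51 57 56)
57 -> hit
80 -> hit
Page faults: 7.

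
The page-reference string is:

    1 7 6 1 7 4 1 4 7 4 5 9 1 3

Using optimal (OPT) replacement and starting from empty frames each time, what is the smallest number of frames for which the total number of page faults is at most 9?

f=1: 14 faults
f=2: 10 faults
f=3: 7 faults
f=4: 7 faults
f=5: 7 faults
f=6: 7 faults
f=7: 7 faults
Smallest f with faults ≤ 9 is 3.

3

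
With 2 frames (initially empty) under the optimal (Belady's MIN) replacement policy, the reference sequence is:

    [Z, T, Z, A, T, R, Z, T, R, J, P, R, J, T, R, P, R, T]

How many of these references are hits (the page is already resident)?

Z → fault, frames [Z]
T → fault, frames [Z, T]
Z → hit
A → fault, evict Z, frames [T, A]
T → hit
R → fault, evict A, frames [T, R]
Z → fault, evict R, frames [T, Z]
T → hit
R → fault, evict Z, frames [T, R]
J → fault, evict T, frames [R, J]
P → fault, evict J, frames [R, P]
R → hit
J → fault, evict P, frames [R, J]
T → fault, evict J, frames [R, T]
R → hit
P → fault, evict T, frames [R, P]
R → hit
T → fault, evict P, frames [R, T]
Hits: 6.

6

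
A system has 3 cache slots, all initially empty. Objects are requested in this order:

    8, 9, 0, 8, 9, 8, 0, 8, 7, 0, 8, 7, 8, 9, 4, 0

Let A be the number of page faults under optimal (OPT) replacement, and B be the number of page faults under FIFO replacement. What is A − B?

Under OPT: F F F . . . . . F . . . . F F . → 6 faults.
Under FIFO: F F F . . . . . F . F . . F F F → 8 faults.
A − B = 6 − 8 = -2.

-2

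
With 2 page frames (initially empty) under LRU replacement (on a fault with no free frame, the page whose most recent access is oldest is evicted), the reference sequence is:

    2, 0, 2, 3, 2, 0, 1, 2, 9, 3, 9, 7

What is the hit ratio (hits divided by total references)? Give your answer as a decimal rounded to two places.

2: fault, frames {2}
0: fault, frames {2,0}
2: hit
3: fault, evict 0, frames {2,3}
2: hit
0: fault, evict 3, frames {2,0}
1: fault, evict 2, frames {0,1}
2: fault, evict 0, frames {1,2}
9: fault, evict 1, frames {2,9}
3: fault, evict 2, frames {9,3}
9: hit
7: fault, evict 3, frames {9,7}
Hits: 3 of 12 references → 3/12 = 0.2500.

0.25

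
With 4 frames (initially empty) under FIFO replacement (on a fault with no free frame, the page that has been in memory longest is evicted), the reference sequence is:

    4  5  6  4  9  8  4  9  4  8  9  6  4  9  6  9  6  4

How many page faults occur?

4 → miss, frames {4}
5 → miss, frames {4,5}
6 → miss, frames {4,5,6}
4 → hit
9 → miss, frames {4,5,6,9}
8 → miss, evict 4, frames {5,6,9,8}
4 → miss, evict 5, frames {6,9,8,4}
9 → hit
4 → hit
8 → hit
9 → hit
6 → hit
4 → hit
9 → hit
6 → hit
9 → hit
6 → hit
4 → hit
Page faults: 6.

6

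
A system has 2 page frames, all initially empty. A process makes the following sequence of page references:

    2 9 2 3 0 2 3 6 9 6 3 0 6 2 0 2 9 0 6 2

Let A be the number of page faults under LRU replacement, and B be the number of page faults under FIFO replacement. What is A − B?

Under LRU: F F . F F F F F F . F F F F F . F F F F → 17 faults.
Under FIFO: F F . F F F F F F . F F F F F . F . F F → 16 faults.
A − B = 17 − 16 = 1.

1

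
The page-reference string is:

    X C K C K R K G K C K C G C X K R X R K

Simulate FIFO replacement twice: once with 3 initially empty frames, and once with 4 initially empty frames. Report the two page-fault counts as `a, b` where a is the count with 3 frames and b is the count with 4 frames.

3 frames: F F F . . F . F . F F . . . F . F . . . → 9 faults.
4 frames: F F F . . F . F . . . . . . F . . . . . → 6 faults.
6 < 9: adding a frame reduced faults, as is typical.

9, 6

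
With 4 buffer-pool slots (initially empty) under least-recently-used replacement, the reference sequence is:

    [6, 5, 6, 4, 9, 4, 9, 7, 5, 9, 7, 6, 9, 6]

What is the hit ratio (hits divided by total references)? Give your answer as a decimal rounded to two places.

6 → miss, frames [6]
5 → miss, frames [6, 5]
6 → hit
4 → miss, frames [5, 6, 4]
9 → miss, frames [5, 6, 4, 9]
4 → hit
9 → hit
7 → miss, evict 5, frames [6, 4, 9, 7]
5 → miss, evict 6, frames [4, 9, 7, 5]
9 → hit
7 → hit
6 → miss, evict 4, frames [5, 9, 7, 6]
9 → hit
6 → hit
Hits: 7 of 14 references → 7/14 = 0.5000.

0.50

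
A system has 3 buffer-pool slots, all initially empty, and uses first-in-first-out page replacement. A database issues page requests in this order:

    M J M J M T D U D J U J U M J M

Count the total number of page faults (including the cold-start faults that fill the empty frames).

7

M -> fault, frames [M]
J -> fault, frames [M, J]
M -> hit
J -> hit
M -> hit
T -> fault, frames [M, J, T]
D -> fault, evict M, frames [J, T, D]
U -> fault, evict J, frames [T, D, U]
D -> hit
J -> fault, evict T, frames [D, U, J]
U -> hit
J -> hit
U -> hit
M -> fault, evict D, frames [U, J, M]
J -> hit
M -> hit
Page faults: 7.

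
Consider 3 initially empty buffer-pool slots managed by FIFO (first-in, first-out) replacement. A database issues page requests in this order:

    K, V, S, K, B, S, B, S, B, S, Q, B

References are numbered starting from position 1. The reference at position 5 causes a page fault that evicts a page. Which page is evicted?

pos 1: K → miss, frames {K}
pos 2: V → miss, frames {K,V}
pos 3: S → miss, frames {K,V,S}
pos 4: K → hit
pos 5: B → miss, evict K, frames {V,S,B}
At position 5, page K is evicted.

K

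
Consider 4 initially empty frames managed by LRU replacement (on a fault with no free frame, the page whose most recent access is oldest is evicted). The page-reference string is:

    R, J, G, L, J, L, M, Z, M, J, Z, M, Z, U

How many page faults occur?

R: miss, frames (R)
J: miss, frames (R J)
G: miss, frames (R J G)
L: miss, frames (R J G L)
J: hit
L: hit
M: miss, evict R, frames (G J L M)
Z: miss, evict G, frames (J L M Z)
M: hit
J: hit
Z: hit
M: hit
Z: hit
U: miss, evict L, frames (J M Z U)
Page faults: 7.

7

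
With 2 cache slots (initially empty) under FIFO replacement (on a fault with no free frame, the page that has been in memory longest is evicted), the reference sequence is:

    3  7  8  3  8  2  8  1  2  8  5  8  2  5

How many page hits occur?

3

3 -> fault, frames (3)
7 -> fault, frames (3 7)
8 -> fault, evict 3, frames (7 8)
3 -> fault, evict 7, frames (8 3)
8 -> hit
2 -> fault, evict 8, frames (3 2)
8 -> fault, evict 3, frames (2 8)
1 -> fault, evict 2, frames (8 1)
2 -> fault, evict 8, frames (1 2)
8 -> fault, evict 1, frames (2 8)
5 -> fault, evict 2, frames (8 5)
8 -> hit
2 -> fault, evict 8, frames (5 2)
5 -> hit
Hits: 3.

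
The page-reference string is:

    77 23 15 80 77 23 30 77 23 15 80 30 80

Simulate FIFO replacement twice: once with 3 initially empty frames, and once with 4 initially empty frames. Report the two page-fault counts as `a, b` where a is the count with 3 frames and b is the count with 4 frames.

3 frames: F F F F F F F . . F F . . → 9 faults.
4 frames: F F F F . . F F F F F F . → 10 faults.
10 > 9: adding a frame increased faults — Belady's anomaly.

9, 10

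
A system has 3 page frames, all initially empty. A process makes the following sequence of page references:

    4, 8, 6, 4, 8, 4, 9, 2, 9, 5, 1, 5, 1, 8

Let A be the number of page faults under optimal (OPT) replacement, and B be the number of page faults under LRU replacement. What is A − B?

-1

Under OPT: F F F . . . F F . F F . . . → 7 faults.
Under LRU: F F F . . . F F . F F . . F → 8 faults.
A − B = 7 − 8 = -1.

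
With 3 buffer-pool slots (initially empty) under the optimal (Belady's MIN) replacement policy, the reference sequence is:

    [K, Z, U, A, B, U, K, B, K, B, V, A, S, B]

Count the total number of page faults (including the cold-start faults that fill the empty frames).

K: miss, frames [K]
Z: miss, frames [K, Z]
U: miss, frames [K, Z, U]
A: miss, evict Z, frames [K, U, A]
B: miss, evict A, frames [K, U, B]
U: hit
K: hit
B: hit
K: hit
B: hit
V: miss, evict U, frames [K, B, V]
A: miss, evict V, frames [K, B, A]
S: miss, evict A, frames [K, B, S]
B: hit
Page faults: 8.

8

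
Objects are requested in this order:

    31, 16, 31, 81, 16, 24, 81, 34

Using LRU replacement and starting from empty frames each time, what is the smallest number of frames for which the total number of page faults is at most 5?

f=1: 8 faults
f=2: 7 faults
f=3: 5 faults
f=4: 5 faults
f=5: 5 faults
Smallest f with faults ≤ 5 is 3.

3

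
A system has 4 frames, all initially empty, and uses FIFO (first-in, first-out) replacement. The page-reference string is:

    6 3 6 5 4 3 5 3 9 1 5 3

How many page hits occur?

5

6 -> fault, frames (6)
3 -> fault, frames (6 3)
6 -> hit
5 -> fault, frames (6 3 5)
4 -> fault, frames (6 3 5 4)
3 -> hit
5 -> hit
3 -> hit
9 -> fault, evict 6, frames (3 5 4 9)
1 -> fault, evict 3, frames (5 4 9 1)
5 -> hit
3 -> fault, evict 5, frames (4 9 1 3)
Hits: 5.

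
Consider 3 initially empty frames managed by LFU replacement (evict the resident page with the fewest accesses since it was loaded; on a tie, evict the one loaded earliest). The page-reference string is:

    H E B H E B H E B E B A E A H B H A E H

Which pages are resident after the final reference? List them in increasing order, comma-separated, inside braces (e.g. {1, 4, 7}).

{B, E, H}

H -> miss, frames (H)
E -> miss, frames (H E)
B -> miss, frames (H E B)
H -> hit
E -> hit
B -> hit
H -> hit
E -> hit
B -> hit
E -> hit
B -> hit
A -> miss, evict H, frames (E B A)
E -> hit
A -> hit
H -> miss, evict A, frames (E B H)
B -> hit
H -> hit
A -> miss, evict H, frames (E B A)
E -> hit
H -> miss, evict A, frames (E B H)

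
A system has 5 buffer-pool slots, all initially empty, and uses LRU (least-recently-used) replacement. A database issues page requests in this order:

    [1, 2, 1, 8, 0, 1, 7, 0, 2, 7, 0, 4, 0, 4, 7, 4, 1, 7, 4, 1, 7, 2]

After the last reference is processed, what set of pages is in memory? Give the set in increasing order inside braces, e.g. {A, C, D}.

1: miss, frames {1}
2: miss, frames {1,2}
1: hit
8: miss, frames {2,1,8}
0: miss, frames {2,1,8,0}
1: hit
7: miss, frames {2,8,0,1,7}
0: hit
2: hit
7: hit
0: hit
4: miss, evict 8, frames {1,2,7,0,4}
0: hit
4: hit
7: hit
4: hit
1: hit
7: hit
4: hit
1: hit
7: hit
2: hit

{0, 1, 2, 4, 7}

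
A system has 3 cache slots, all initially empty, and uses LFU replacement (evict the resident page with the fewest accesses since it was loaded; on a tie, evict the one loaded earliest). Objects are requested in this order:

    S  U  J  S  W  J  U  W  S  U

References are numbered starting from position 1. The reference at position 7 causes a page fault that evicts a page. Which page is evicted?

W

pos 1: S → miss, frames [S]
pos 2: U → miss, frames [S, U]
pos 3: J → miss, frames [S, U, J]
pos 4: S → hit
pos 5: W → miss, evict U, frames [S, J, W]
pos 6: J → hit
pos 7: U → miss, evict W, frames [S, J, U]
At position 7, page W is evicted.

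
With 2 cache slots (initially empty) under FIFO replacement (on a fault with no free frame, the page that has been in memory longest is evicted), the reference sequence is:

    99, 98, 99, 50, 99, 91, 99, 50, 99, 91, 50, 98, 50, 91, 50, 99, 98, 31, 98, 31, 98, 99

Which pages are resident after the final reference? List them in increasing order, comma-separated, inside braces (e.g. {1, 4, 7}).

{31, 99}

99 -> miss, frames {99}
98 -> miss, frames {99,98}
99 -> hit
50 -> miss, evict 99, frames {98,50}
99 -> miss, evict 98, frames {50,99}
91 -> miss, evict 50, frames {99,91}
99 -> hit
50 -> miss, evict 99, frames {91,50}
99 -> miss, evict 91, frames {50,99}
91 -> miss, evict 50, frames {99,91}
50 -> miss, evict 99, frames {91,50}
98 -> miss, evict 91, frames {50,98}
50 -> hit
91 -> miss, evict 50, frames {98,91}
50 -> miss, evict 98, frames {91,50}
99 -> miss, evict 91, frames {50,99}
98 -> miss, evict 50, frames {99,98}
31 -> miss, evict 99, frames {98,31}
98 -> hit
31 -> hit
98 -> hit
99 -> miss, evict 98, frames {31,99}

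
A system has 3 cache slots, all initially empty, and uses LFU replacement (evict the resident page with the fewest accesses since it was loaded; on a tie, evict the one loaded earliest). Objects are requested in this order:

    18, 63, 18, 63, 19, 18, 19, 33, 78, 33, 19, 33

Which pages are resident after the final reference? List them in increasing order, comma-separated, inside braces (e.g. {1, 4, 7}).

{18, 19, 33}

18 → miss, frames {18}
63 → miss, frames {18,63}
18 → hit
63 → hit
19 → miss, frames {18,63,19}
18 → hit
19 → hit
33 → miss, evict 63, frames {18,19,33}
78 → miss, evict 33, frames {18,19,78}
33 → miss, evict 78, frames {18,19,33}
19 → hit
33 → hit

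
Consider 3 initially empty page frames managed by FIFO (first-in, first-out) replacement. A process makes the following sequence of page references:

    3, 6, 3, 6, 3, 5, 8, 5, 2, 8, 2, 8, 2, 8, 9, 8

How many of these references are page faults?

6

3 → fault, frames {3}
6 → fault, frames {3,6}
3 → hit
6 → hit
3 → hit
5 → fault, frames {3,6,5}
8 → fault, evict 3, frames {6,5,8}
5 → hit
2 → fault, evict 6, frames {5,8,2}
8 → hit
2 → hit
8 → hit
2 → hit
8 → hit
9 → fault, evict 5, frames {8,2,9}
8 → hit
Page faults: 6.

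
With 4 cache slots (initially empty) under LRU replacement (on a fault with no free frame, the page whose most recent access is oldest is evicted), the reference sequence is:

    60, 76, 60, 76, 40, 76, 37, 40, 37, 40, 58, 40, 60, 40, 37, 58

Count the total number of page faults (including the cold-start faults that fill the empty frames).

60 → fault, frames (60)
76 → fault, frames (60 76)
60 → hit
76 → hit
40 → fault, frames (60 76 40)
76 → hit
37 → fault, frames (60 40 76 37)
40 → hit
37 → hit
40 → hit
58 → fault, evict 60, frames (76 37 40 58)
40 → hit
60 → fault, evict 76, frames (37 58 40 60)
40 → hit
37 → hit
58 → hit
Page faults: 6.

6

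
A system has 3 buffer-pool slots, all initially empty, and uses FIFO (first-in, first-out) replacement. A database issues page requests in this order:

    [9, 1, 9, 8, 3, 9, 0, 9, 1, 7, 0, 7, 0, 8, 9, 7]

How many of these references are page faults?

10

9 -> miss, frames {9}
1 -> miss, frames {9,1}
9 -> hit
8 -> miss, frames {9,1,8}
3 -> miss, evict 9, frames {1,8,3}
9 -> miss, evict 1, frames {8,3,9}
0 -> miss, evict 8, frames {3,9,0}
9 -> hit
1 -> miss, evict 3, frames {9,0,1}
7 -> miss, evict 9, frames {0,1,7}
0 -> hit
7 -> hit
0 -> hit
8 -> miss, evict 0, frames {1,7,8}
9 -> miss, evict 1, frames {7,8,9}
7 -> hit
Page faults: 10.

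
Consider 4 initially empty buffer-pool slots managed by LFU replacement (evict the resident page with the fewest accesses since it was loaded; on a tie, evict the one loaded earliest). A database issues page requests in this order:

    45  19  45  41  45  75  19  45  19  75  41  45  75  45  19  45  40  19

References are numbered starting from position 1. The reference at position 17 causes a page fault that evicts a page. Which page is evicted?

41

pos 1: 45 → miss, frames (45)
pos 2: 19 → miss, frames (45 19)
pos 3: 45 → hit
pos 4: 41 → miss, frames (45 19 41)
pos 5: 45 → hit
pos 6: 75 → miss, frames (45 19 41 75)
pos 7: 19 → hit
pos 8: 45 → hit
pos 9: 19 → hit
pos 10: 75 → hit
pos 11: 41 → hit
pos 12: 45 → hit
pos 13: 75 → hit
pos 14: 45 → hit
pos 15: 19 → hit
pos 16: 45 → hit
pos 17: 40 → miss, evict 41, frames (45 19 75 40)
At position 17, page 41 is evicted.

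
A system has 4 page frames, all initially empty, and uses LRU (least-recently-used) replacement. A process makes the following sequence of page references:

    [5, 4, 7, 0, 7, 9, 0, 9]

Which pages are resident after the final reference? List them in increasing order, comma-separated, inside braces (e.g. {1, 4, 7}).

{0, 4, 7, 9}

5 → miss, frames {5}
4 → miss, frames {5,4}
7 → miss, frames {5,4,7}
0 → miss, frames {5,4,7,0}
7 → hit
9 → miss, evict 5, frames {4,0,7,9}
0 → hit
9 → hit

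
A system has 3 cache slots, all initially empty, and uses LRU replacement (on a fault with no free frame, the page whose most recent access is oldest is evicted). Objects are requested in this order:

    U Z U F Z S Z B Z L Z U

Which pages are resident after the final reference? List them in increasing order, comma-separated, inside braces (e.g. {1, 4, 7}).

U: miss, frames (U)
Z: miss, frames (U Z)
U: hit
F: miss, frames (Z U F)
Z: hit
S: miss, evict U, frames (F Z S)
Z: hit
B: miss, evict F, frames (S Z B)
Z: hit
L: miss, evict S, frames (B Z L)
Z: hit
U: miss, evict B, frames (L Z U)

{L, U, Z}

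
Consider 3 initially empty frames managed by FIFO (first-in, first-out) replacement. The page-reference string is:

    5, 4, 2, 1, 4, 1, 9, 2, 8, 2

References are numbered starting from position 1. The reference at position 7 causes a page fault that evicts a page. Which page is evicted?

4

pos 1: 5: miss, frames (5)
pos 2: 4: miss, frames (5 4)
pos 3: 2: miss, frames (5 4 2)
pos 4: 1: miss, evict 5, frames (4 2 1)
pos 5: 4: hit
pos 6: 1: hit
pos 7: 9: miss, evict 4, frames (2 1 9)
At position 7, page 4 is evicted.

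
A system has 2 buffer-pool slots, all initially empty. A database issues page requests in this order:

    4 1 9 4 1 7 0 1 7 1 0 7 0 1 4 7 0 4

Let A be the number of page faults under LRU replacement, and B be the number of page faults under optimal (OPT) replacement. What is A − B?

5

Under LRU: F F F F F F F F F . F F . F F F F F → 16 faults.
Under OPT: F F F . F F F . F . F . . F F . F . → 11 faults.
A − B = 16 − 11 = 5.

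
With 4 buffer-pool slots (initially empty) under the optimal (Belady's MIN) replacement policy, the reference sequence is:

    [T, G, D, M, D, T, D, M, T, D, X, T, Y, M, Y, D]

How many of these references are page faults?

T: fault, frames (T)
G: fault, frames (T G)
D: fault, frames (T G D)
M: fault, frames (T G D M)
D: hit
T: hit
D: hit
M: hit
T: hit
D: hit
X: fault, evict G, frames (T D M X)
T: hit
Y: fault, evict X, frames (T D M Y)
M: hit
Y: hit
D: hit
Page faults: 6.

6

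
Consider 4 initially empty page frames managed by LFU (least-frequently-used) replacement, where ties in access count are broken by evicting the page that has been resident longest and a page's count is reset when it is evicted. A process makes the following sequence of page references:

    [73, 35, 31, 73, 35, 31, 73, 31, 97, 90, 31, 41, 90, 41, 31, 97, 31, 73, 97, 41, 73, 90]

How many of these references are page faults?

73 -> miss, frames {73}
35 -> miss, frames {73,35}
31 -> miss, frames {73,35,31}
73 -> hit
35 -> hit
31 -> hit
73 -> hit
31 -> hit
97 -> miss, frames {73,35,31,97}
90 -> miss, evict 97, frames {73,35,31,90}
31 -> hit
41 -> miss, evict 90, frames {73,35,31,41}
90 -> miss, evict 41, frames {73,35,31,90}
41 -> miss, evict 90, frames {73,35,31,41}
31 -> hit
97 -> miss, evict 41, frames {73,35,31,97}
31 -> hit
73 -> hit
97 -> hit
41 -> miss, evict 35, frames {73,31,97,41}
73 -> hit
90 -> miss, evict 41, frames {73,31,97,90}
Page faults: 11.

11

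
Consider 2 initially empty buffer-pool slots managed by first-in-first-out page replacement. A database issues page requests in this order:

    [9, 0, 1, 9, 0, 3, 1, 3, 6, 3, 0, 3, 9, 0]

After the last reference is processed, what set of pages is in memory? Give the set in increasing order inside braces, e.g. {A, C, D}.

{0, 9}

9: fault, frames [9]
0: fault, frames [9, 0]
1: fault, evict 9, frames [0, 1]
9: fault, evict 0, frames [1, 9]
0: fault, evict 1, frames [9, 0]
3: fault, evict 9, frames [0, 3]
1: fault, evict 0, frames [3, 1]
3: hit
6: fault, evict 3, frames [1, 6]
3: fault, evict 1, frames [6, 3]
0: fault, evict 6, frames [3, 0]
3: hit
9: fault, evict 3, frames [0, 9]
0: hit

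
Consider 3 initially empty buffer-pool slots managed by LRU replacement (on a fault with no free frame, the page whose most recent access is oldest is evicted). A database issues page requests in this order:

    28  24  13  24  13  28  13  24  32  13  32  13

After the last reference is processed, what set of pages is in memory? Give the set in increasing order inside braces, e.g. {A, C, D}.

28 → miss, frames [28]
24 → miss, frames [28, 24]
13 → miss, frames [28, 24, 13]
24 → hit
13 → hit
28 → hit
13 → hit
24 → hit
32 → miss, evict 28, frames [13, 24, 32]
13 → hit
32 → hit
13 → hit

{13, 24, 32}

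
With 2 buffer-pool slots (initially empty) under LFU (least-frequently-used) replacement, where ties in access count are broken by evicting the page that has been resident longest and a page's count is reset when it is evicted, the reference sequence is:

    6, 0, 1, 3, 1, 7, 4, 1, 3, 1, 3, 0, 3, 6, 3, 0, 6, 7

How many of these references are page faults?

14

6: miss, frames [6]
0: miss, frames [6, 0]
1: miss, evict 6, frames [0, 1]
3: miss, evict 0, frames [1, 3]
1: hit
7: miss, evict 3, frames [1, 7]
4: miss, evict 7, frames [1, 4]
1: hit
3: miss, evict 4, frames [1, 3]
1: hit
3: hit
0: miss, evict 3, frames [1, 0]
3: miss, evict 0, frames [1, 3]
6: miss, evict 3, frames [1, 6]
3: miss, evict 6, frames [1, 3]
0: miss, evict 3, frames [1, 0]
6: miss, evict 0, frames [1, 6]
7: miss, evict 6, frames [1, 7]
Page faults: 14.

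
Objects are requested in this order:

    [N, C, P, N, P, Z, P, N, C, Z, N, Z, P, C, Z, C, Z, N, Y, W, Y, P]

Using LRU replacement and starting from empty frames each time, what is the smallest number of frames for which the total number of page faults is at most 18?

2

f=1: 22 faults
f=2: 16 faults
f=3: 12 faults
f=4: 7 faults
f=5: 7 faults
f=6: 6 faults
Smallest f with faults ≤ 18 is 2.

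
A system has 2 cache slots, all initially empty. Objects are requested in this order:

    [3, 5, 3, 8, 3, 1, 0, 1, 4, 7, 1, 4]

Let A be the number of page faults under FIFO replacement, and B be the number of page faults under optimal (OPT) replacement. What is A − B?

Under FIFO: F F . F F F F . F F F F → 10 faults.
Under OPT: F F . F . F F . F F . F → 8 faults.
A − B = 10 − 8 = 2.

2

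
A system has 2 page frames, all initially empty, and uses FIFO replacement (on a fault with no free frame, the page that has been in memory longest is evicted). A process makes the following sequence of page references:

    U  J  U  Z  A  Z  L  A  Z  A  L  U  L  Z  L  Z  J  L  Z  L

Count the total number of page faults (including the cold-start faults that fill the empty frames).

U -> miss, frames (U)
J -> miss, frames (U J)
U -> hit
Z -> miss, evict U, frames (J Z)
A -> miss, evict J, frames (Z A)
Z -> hit
L -> miss, evict Z, frames (A L)
A -> hit
Z -> miss, evict A, frames (L Z)
A -> miss, evict L, frames (Z A)
L -> miss, evict Z, frames (A L)
U -> miss, evict A, frames (L U)
L -> hit
Z -> miss, evict L, frames (U Z)
L -> miss, evict U, frames (Z L)
Z -> hit
J -> miss, evict Z, frames (L J)
L -> hit
Z -> miss, evict L, frames (J Z)
L -> miss, evict J, frames (Z L)
Page faults: 14.

14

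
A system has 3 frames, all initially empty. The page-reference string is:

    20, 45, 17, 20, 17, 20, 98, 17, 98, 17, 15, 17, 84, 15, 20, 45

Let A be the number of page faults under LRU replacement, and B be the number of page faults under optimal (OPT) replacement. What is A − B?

Under LRU: F F F . . . F . . . F . F . F F → 8 faults.
Under OPT: F F F . . . F . . . F . F . . F → 7 faults.
A − B = 8 − 7 = 1.

1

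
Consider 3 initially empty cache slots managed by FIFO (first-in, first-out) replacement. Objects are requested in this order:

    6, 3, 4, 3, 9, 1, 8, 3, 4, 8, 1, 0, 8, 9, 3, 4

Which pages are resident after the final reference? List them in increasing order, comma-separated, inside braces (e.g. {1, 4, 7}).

{3, 4, 9}

6 → miss, frames [6]
3 → miss, frames [6, 3]
4 → miss, frames [6, 3, 4]
3 → hit
9 → miss, evict 6, frames [3, 4, 9]
1 → miss, evict 3, frames [4, 9, 1]
8 → miss, evict 4, frames [9, 1, 8]
3 → miss, evict 9, frames [1, 8, 3]
4 → miss, evict 1, frames [8, 3, 4]
8 → hit
1 → miss, evict 8, frames [3, 4, 1]
0 → miss, evict 3, frames [4, 1, 0]
8 → miss, evict 4, frames [1, 0, 8]
9 → miss, evict 1, frames [0, 8, 9]
3 → miss, evict 0, frames [8, 9, 3]
4 → miss, evict 8, frames [9, 3, 4]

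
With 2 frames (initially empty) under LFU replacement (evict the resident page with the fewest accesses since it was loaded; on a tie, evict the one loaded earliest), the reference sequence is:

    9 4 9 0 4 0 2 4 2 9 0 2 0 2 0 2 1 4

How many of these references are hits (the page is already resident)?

2

9: miss, frames {9}
4: miss, frames {9,4}
9: hit
0: miss, evict 4, frames {9,0}
4: miss, evict 0, frames {9,4}
0: miss, evict 4, frames {9,0}
2: miss, evict 0, frames {9,2}
4: miss, evict 2, frames {9,4}
2: miss, evict 4, frames {9,2}
9: hit
0: miss, evict 2, frames {9,0}
2: miss, evict 0, frames {9,2}
0: miss, evict 2, frames {9,0}
2: miss, evict 0, frames {9,2}
0: miss, evict 2, frames {9,0}
2: miss, evict 0, frames {9,2}
1: miss, evict 2, frames {9,1}
4: miss, evict 1, frames {9,4}
Hits: 2.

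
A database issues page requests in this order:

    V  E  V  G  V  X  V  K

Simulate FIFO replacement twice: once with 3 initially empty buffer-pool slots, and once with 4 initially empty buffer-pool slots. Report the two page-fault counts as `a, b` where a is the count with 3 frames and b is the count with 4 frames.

3 frames: F F . F . F F F → 6 faults.
4 frames: F F . F . F . F → 5 faults.
5 < 6: adding a frame reduced faults, as is typical.

6, 5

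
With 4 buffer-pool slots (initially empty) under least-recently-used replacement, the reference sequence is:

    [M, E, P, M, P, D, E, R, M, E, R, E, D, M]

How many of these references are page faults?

M → miss, frames (M)
E → miss, frames (M E)
P → miss, frames (M E P)
M → hit
P → hit
D → miss, frames (E M P D)
E → hit
R → miss, evict M, frames (P D E R)
M → miss, evict P, frames (D E R M)
E → hit
R → hit
E → hit
D → hit
M → hit
Page faults: 6.

6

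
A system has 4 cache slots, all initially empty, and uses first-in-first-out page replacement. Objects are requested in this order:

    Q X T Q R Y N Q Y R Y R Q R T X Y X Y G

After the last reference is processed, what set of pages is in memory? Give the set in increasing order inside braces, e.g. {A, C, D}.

Q -> fault, frames (Q)
X -> fault, frames (Q X)
T -> fault, frames (Q X T)
Q -> hit
R -> fault, frames (Q X T R)
Y -> fault, evict Q, frames (X T R Y)
N -> fault, evict X, frames (T R Y N)
Q -> fault, evict T, frames (R Y N Q)
Y -> hit
R -> hit
Y -> hit
R -> hit
Q -> hit
R -> hit
T -> fault, evict R, frames (Y N Q T)
X -> fault, evict Y, frames (N Q T X)
Y -> fault, evict N, frames (Q T X Y)
X -> hit
Y -> hit
G -> fault, evict Q, frames (T X Y G)

{G, T, X, Y}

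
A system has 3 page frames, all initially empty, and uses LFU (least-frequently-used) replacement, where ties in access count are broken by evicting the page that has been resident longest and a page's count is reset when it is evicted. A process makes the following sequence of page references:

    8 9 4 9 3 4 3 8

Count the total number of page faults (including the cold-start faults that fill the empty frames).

5

8 -> miss, frames [8]
9 -> miss, frames [8, 9]
4 -> miss, frames [8, 9, 4]
9 -> hit
3 -> miss, evict 8, frames [9, 4, 3]
4 -> hit
3 -> hit
8 -> miss, evict 9, frames [4, 3, 8]
Page faults: 5.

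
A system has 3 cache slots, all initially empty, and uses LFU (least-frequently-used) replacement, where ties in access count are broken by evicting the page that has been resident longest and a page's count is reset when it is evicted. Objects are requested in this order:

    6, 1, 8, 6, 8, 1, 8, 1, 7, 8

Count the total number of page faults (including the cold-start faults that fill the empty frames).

6 → miss, frames [6]
1 → miss, frames [6, 1]
8 → miss, frames [6, 1, 8]
6 → hit
8 → hit
1 → hit
8 → hit
1 → hit
7 → miss, evict 6, frames [1, 8, 7]
8 → hit
Page faults: 4.

4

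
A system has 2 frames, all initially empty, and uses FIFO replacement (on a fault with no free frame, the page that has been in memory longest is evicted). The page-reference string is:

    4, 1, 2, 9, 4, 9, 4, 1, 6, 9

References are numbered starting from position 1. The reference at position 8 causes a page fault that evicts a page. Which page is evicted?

9

pos 1: 4 -> miss, frames [4]
pos 2: 1 -> miss, frames [4, 1]
pos 3: 2 -> miss, evict 4, frames [1, 2]
pos 4: 9 -> miss, evict 1, frames [2, 9]
pos 5: 4 -> miss, evict 2, frames [9, 4]
pos 6: 9 -> hit
pos 7: 4 -> hit
pos 8: 1 -> miss, evict 9, frames [4, 1]
At position 8, page 9 is evicted.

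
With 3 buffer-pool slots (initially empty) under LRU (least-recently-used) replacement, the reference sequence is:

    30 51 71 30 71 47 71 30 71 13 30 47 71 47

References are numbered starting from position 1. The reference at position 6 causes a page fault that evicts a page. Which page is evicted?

51

pos 1: 30 → fault, frames {30}
pos 2: 51 → fault, frames {30,51}
pos 3: 71 → fault, frames {30,51,71}
pos 4: 30 → hit
pos 5: 71 → hit
pos 6: 47 → fault, evict 51, frames {30,71,47}
At position 6, page 51 is evicted.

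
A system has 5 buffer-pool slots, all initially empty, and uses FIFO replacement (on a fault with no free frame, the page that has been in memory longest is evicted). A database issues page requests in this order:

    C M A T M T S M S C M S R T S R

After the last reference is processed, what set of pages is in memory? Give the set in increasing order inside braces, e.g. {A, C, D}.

C -> miss, frames (C)
M -> miss, frames (C M)
A -> miss, frames (C M A)
T -> miss, frames (C M A T)
M -> hit
T -> hit
S -> miss, frames (C M A T S)
M -> hit
S -> hit
C -> hit
M -> hit
S -> hit
R -> miss, evict C, frames (M A T S R)
T -> hit
S -> hit
R -> hit

{A, M, R, S, T}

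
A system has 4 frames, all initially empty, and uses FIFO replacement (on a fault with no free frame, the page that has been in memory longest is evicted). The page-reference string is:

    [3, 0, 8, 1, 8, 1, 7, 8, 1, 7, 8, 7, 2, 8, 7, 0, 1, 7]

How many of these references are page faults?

3 -> fault, frames {3}
0 -> fault, frames {3,0}
8 -> fault, frames {3,0,8}
1 -> fault, frames {3,0,8,1}
8 -> hit
1 -> hit
7 -> fault, evict 3, frames {0,8,1,7}
8 -> hit
1 -> hit
7 -> hit
8 -> hit
7 -> hit
2 -> fault, evict 0, frames {8,1,7,2}
8 -> hit
7 -> hit
0 -> fault, evict 8, frames {1,7,2,0}
1 -> hit
7 -> hit
Page faults: 7.

7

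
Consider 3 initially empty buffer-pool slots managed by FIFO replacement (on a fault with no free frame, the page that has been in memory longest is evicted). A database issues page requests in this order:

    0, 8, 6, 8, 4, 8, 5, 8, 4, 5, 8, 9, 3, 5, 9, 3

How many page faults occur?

0 → fault, frames (0)
8 → fault, frames (0 8)
6 → fault, frames (0 8 6)
8 → hit
4 → fault, evict 0, frames (8 6 4)
8 → hit
5 → fault, evict 8, frames (6 4 5)
8 → fault, evict 6, frames (4 5 8)
4 → hit
5 → hit
8 → hit
9 → fault, evict 4, frames (5 8 9)
3 → fault, evict 5, frames (8 9 3)
5 → fault, evict 8, frames (9 3 5)
9 → hit
3 → hit
Page faults: 9.

9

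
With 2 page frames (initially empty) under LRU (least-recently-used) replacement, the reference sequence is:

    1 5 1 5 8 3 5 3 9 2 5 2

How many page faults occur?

1: miss, frames {1}
5: miss, frames {1,5}
1: hit
5: hit
8: miss, evict 1, frames {5,8}
3: miss, evict 5, frames {8,3}
5: miss, evict 8, frames {3,5}
3: hit
9: miss, evict 5, frames {3,9}
2: miss, evict 3, frames {9,2}
5: miss, evict 9, frames {2,5}
2: hit
Page faults: 8.

8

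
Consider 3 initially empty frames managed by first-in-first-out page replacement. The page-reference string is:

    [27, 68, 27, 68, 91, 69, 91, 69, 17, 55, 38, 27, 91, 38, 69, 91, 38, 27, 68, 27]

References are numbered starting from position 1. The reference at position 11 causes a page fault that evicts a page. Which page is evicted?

69

pos 1: 27 → miss, frames {27}
pos 2: 68 → miss, frames {27,68}
pos 3: 27 → hit
pos 4: 68 → hit
pos 5: 91 → miss, frames {27,68,91}
pos 6: 69 → miss, evict 27, frames {68,91,69}
pos 7: 91 → hit
pos 8: 69 → hit
pos 9: 17 → miss, evict 68, frames {91,69,17}
pos 10: 55 → miss, evict 91, frames {69,17,55}
pos 11: 38 → miss, evict 69, frames {17,55,38}
At position 11, page 69 is evicted.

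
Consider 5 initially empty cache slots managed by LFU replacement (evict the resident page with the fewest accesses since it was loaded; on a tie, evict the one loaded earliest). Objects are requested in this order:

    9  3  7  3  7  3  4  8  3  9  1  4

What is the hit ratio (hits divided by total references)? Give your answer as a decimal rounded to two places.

0.42

9 → fault, frames [9]
3 → fault, frames [9, 3]
7 → fault, frames [9, 3, 7]
3 → hit
7 → hit
3 → hit
4 → fault, frames [9, 3, 7, 4]
8 → fault, frames [9, 3, 7, 4, 8]
3 → hit
9 → hit
1 → fault, evict 4, frames [9, 3, 7, 8, 1]
4 → fault, evict 8, frames [9, 3, 7, 1, 4]
Hits: 5 of 12 references → 5/12 = 0.4167.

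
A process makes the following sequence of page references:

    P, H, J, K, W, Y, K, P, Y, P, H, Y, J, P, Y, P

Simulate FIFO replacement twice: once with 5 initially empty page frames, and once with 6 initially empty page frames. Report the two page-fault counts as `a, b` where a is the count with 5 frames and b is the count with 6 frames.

9, 6

5 frames: F F F F F F . F . . F . F . . . → 9 faults.
6 frames: F F F F F F . . . . . . . . . . → 6 faults.
6 < 9: adding a frame reduced faults, as is typical.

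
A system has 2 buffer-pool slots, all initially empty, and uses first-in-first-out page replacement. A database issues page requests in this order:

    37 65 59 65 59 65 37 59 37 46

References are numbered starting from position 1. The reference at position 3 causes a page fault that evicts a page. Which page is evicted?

pos 1: 37: fault, frames [37]
pos 2: 65: fault, frames [37, 65]
pos 3: 59: fault, evict 37, frames [65, 59]
At position 3, page 37 is evicted.

37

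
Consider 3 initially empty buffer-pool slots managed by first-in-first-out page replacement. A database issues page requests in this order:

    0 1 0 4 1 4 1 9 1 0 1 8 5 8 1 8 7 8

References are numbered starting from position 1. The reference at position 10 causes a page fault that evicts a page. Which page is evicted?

pos 1: 0: miss, frames {0}
pos 2: 1: miss, frames {0,1}
pos 3: 0: hit
pos 4: 4: miss, frames {0,1,4}
pos 5: 1: hit
pos 6: 4: hit
pos 7: 1: hit
pos 8: 9: miss, evict 0, frames {1,4,9}
pos 9: 1: hit
pos 10: 0: miss, evict 1, frames {4,9,0}
At position 10, page 1 is evicted.

1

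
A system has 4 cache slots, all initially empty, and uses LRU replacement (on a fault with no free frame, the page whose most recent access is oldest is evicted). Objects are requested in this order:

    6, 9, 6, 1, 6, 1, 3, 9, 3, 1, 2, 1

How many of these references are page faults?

6 → miss, frames {6}
9 → miss, frames {6,9}
6 → hit
1 → miss, frames {9,6,1}
6 → hit
1 → hit
3 → miss, frames {9,6,1,3}
9 → hit
3 → hit
1 → hit
2 → miss, evict 6, frames {9,3,1,2}
1 → hit
Page faults: 5.

5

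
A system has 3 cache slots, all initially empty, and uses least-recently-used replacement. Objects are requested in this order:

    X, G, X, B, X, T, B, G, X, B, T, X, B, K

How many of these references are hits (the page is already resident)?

X -> miss, frames [X]
G -> miss, frames [X, G]
X -> hit
B -> miss, frames [G, X, B]
X -> hit
T -> miss, evict G, frames [B, X, T]
B -> hit
G -> miss, evict X, frames [T, B, G]
X -> miss, evict T, frames [B, G, X]
B -> hit
T -> miss, evict G, frames [X, B, T]
X -> hit
B -> hit
K -> miss, evict T, frames [X, B, K]
Hits: 6.

6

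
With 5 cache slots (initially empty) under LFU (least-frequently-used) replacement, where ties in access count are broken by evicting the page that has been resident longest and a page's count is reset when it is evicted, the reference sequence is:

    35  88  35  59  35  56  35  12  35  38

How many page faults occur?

6

35: miss, frames (35)
88: miss, frames (35 88)
35: hit
59: miss, frames (35 88 59)
35: hit
56: miss, frames (35 88 59 56)
35: hit
12: miss, frames (35 88 59 56 12)
35: hit
38: miss, evict 88, frames (35 59 56 12 38)
Page faults: 6.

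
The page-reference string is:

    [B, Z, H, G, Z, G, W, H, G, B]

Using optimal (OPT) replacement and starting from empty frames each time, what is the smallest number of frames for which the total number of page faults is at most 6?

3

f=1: 10 faults
f=2: 7 faults
f=3: 6 faults
f=4: 5 faults
f=5: 5 faults
Smallest f with faults ≤ 6 is 3.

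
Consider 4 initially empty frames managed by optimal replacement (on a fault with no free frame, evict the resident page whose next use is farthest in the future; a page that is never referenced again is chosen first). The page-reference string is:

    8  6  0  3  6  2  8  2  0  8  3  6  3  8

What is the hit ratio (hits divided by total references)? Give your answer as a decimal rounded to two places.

8 → miss, frames (8)
6 → miss, frames (8 6)
0 → miss, frames (8 6 0)
3 → miss, frames (8 6 0 3)
6 → hit
2 → miss, evict 6, frames (8 0 3 2)
8 → hit
2 → hit
0 → hit
8 → hit
3 → hit
6 → miss, evict 2, frames (8 0 3 6)
3 → hit
8 → hit
Hits: 8 of 14 references → 8/14 = 0.5714.

0.57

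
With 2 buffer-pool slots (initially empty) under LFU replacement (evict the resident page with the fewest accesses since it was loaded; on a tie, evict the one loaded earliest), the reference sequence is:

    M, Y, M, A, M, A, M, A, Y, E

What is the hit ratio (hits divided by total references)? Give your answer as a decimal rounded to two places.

M: miss, frames (M)
Y: miss, frames (M Y)
M: hit
A: miss, evict Y, frames (M A)
M: hit
A: hit
M: hit
A: hit
Y: miss, evict A, frames (M Y)
E: miss, evict Y, frames (M E)
Hits: 5 of 10 references → 5/10 = 0.5000.

0.50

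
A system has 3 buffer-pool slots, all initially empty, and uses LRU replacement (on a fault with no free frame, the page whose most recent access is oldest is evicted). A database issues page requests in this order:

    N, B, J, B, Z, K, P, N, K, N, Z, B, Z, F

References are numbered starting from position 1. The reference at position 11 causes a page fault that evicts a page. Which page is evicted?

pos 1: N: miss, frames {N}
pos 2: B: miss, frames {N,B}
pos 3: J: miss, frames {N,B,J}
pos 4: B: hit
pos 5: Z: miss, evict N, frames {J,B,Z}
pos 6: K: miss, evict J, frames {B,Z,K}
pos 7: P: miss, evict B, frames {Z,K,P}
pos 8: N: miss, evict Z, frames {K,P,N}
pos 9: K: hit
pos 10: N: hit
pos 11: Z: miss, evict P, frames {K,N,Z}
At position 11, page P is evicted.

P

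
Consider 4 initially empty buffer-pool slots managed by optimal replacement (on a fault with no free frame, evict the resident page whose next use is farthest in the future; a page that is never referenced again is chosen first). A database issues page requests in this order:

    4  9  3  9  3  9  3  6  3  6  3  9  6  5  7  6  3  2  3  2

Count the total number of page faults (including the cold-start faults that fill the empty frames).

7

4 → miss, frames (4)
9 → miss, frames (4 9)
3 → miss, frames (4 9 3)
9 → hit
3 → hit
9 → hit
3 → hit
6 → miss, frames (4 9 3 6)
3 → hit
6 → hit
3 → hit
9 → hit
6 → hit
5 → miss, evict 9, frames (4 3 6 5)
7 → miss, evict 5, frames (4 3 6 7)
6 → hit
3 → hit
2 → miss, evict 7, frames (4 3 6 2)
3 → hit
2 → hit
Page faults: 7.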